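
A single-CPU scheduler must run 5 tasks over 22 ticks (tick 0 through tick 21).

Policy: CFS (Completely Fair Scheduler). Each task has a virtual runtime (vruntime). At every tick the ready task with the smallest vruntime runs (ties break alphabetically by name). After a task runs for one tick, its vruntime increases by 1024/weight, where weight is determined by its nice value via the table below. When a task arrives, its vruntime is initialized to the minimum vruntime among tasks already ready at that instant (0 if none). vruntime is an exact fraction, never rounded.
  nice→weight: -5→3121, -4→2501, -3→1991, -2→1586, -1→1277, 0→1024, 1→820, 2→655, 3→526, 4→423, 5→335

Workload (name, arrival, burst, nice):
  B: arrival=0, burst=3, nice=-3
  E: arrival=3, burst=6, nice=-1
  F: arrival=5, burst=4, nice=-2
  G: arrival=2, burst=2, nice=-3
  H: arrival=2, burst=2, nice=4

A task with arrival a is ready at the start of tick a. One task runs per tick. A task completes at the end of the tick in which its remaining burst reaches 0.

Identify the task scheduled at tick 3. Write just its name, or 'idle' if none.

running at tick 3 = E

t=0: vr[B=0] → run B
t=1: vr[B=1024/1991] → run B
t=2: vr[B=2048/1991 G=2048/1991 H=2048/1991] → run B
t=3: vr[E=2048/1991 G=2048/1991 H=2048/1991] → run E
t=4: vr[E=4654080/2542507 G=2048/1991 H=2048/1991] → run G
t=5: vr[E=4654080/2542507 F=2048/1991 G=3072/1991 H=2048/1991] → run F
t=6: vr[E=4654080/2542507 F=2643456/1578863 G=3072/1991 H=2048/1991] → run H
t=7: vr[E=4654080/2542507 F=2643456/1578863 G=3072/1991 H=2905088/842193] → run G
t=8: vr[E=4654080/2542507 F=2643456/1578863 H=2905088/842193] → run F
t=9: vr[E=4654080/2542507 F=3662848/1578863 H=2905088/842193] → run E
t=10: vr[E=6692864/2542507 F=3662848/1578863 H=2905088/842193] → run F
t=11: vr[E=6692864/2542507 F=4682240/1578863 H=2905088/842193] → run E
t=12: vr[E=8731648/2542507 F=4682240/1578863 H=2905088/842193] → run F
t=13: vr[E=8731648/2542507 H=2905088/842193] → run E
t=14: vr[E=10770432/2542507 H=2905088/842193] → run H
t=15: vr[E=10770432/2542507] → run E
t=16: vr[E=12809216/2542507] → run E
t=17: (idle)
t=18: (idle)
t=19: (idle)
t=20: (idle)
t=21: (idle)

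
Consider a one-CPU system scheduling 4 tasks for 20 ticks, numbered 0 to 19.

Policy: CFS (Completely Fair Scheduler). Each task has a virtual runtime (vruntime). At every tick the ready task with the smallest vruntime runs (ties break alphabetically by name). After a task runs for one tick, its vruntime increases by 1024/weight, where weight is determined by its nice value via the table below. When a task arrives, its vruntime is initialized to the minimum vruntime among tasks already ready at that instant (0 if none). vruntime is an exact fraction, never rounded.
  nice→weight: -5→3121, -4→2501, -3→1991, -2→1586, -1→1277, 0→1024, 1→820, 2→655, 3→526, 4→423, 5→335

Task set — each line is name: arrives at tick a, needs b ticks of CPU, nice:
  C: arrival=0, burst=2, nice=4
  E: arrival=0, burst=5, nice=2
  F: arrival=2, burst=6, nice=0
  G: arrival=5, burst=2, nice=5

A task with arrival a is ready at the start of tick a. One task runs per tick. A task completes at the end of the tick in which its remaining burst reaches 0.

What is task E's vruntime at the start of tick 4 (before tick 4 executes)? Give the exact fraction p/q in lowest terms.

t=0: vr[C=0 E=0] → run C
t=1: vr[C=1024/423 E=0] → run E
t=2: vr[C=1024/423 E=1024/655 F=1024/655] → run E
t=3: vr[C=1024/423 E=2048/655 F=1024/655] → run F
t=4: vr[C=1024/423 E=2048/655 F=1679/655] → run C
t=5: vr[E=2048/655 F=1679/655 G=1679/655] → run F
t=6: vr[E=2048/655 F=2334/655 G=1679/655] → run G
t=7: vr[E=2048/655 F=2334/655 G=246637/43885] → run E
t=8: vr[E=3072/655 F=2334/655 G=246637/43885] → run F
t=9: vr[E=3072/655 F=2989/655 G=246637/43885] → run F
t=10: vr[E=3072/655 F=3644/655 G=246637/43885] → run E
t=11: vr[E=4096/655 F=3644/655 G=246637/43885] → run F
t=12: vr[E=4096/655 F=4299/655 G=246637/43885] → run G
t=13: vr[E=4096/655 F=4299/655] → run E
t=14: vr[F=4299/655] → run F
t=15: (idle)
t=16: (idle)
t=17: (idle)
t=18: (idle)
t=19: (idle)

vruntime(E, start of tick 4) = 2048/655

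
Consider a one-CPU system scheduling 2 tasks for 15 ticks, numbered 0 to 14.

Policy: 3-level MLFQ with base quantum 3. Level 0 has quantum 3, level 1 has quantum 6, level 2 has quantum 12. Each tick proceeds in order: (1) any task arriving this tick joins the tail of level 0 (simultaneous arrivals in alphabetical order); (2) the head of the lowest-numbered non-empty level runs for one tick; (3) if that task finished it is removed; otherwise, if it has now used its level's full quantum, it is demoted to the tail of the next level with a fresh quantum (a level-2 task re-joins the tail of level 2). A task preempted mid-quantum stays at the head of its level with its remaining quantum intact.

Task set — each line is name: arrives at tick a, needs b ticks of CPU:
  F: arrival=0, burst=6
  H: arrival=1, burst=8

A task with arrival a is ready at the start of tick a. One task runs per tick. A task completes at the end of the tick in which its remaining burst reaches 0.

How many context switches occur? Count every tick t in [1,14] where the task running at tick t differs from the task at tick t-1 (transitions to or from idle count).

t=0: L0/L1/L2 = F/-/- → run F
t=1: L0/L1/L2 = FH/-/- → run F
t=2: L0/L1/L2 = FH/-/- → run F
t=3: L0/L1/L2 = H/F/- → run H
t=4: L0/L1/L2 = H/F/- → run H
t=5: L0/L1/L2 = H/F/- → run H
t=6: L0/L1/L2 = -/FH/- → run F
t=7: L0/L1/L2 = -/FH/- → run F
t=8: L0/L1/L2 = -/FH/- → run F
t=9: L0/L1/L2 = -/H/- → run H
t=10: L0/L1/L2 = -/H/- → run H
t=11: L0/L1/L2 = -/H/- → run H
t=12: L0/L1/L2 = -/H/- → run H
t=13: L0/L1/L2 = -/H/- → run H
t=14: (idle)

context switches = 4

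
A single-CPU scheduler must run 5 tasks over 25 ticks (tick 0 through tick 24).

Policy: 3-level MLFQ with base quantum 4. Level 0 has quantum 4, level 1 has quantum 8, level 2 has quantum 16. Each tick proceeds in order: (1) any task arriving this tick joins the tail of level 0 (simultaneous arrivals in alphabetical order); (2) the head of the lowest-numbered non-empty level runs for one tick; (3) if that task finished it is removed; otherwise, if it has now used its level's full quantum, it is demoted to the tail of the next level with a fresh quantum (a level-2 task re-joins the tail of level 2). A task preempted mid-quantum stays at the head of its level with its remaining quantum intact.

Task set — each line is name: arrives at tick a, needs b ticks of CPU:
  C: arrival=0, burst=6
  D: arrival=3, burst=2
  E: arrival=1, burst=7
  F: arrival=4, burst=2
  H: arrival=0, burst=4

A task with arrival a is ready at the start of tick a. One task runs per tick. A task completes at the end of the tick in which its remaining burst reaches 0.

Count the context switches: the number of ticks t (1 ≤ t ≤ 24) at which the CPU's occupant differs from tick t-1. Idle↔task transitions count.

t=0: L0/L1/L2 = CH/-/- → run C
t=1: L0/L1/L2 = CHE/-/- → run C
t=2: L0/L1/L2 = CHE/-/- → run C
t=3: L0/L1/L2 = CHED/-/- → run C
t=4: L0/L1/L2 = HEDF/C/- → run H
t=5: L0/L1/L2 = HEDF/C/- → run H
t=6: L0/L1/L2 = HEDF/C/- → run H
t=7: L0/L1/L2 = HEDF/C/- → run H
t=8: L0/L1/L2 = EDF/C/- → run E
t=9: L0/L1/L2 = EDF/C/- → run E
t=10: L0/L1/L2 = EDF/C/- → run E
t=11: L0/L1/L2 = EDF/C/- → run E
t=12: L0/L1/L2 = DF/CE/- → run D
t=13: L0/L1/L2 = DF/CE/- → run D
t=14: L0/L1/L2 = F/CE/- → run F
t=15: L0/L1/L2 = F/CE/- → run F
t=16: L0/L1/L2 = -/CE/- → run C
t=17: L0/L1/L2 = -/CE/- → run C
t=18: L0/L1/L2 = -/E/- → run E
t=19: L0/L1/L2 = -/E/- → run E
t=20: L0/L1/L2 = -/E/- → run E
t=21: (idle)
t=22: (idle)
t=23: (idle)
t=24: (idle)

context switches = 7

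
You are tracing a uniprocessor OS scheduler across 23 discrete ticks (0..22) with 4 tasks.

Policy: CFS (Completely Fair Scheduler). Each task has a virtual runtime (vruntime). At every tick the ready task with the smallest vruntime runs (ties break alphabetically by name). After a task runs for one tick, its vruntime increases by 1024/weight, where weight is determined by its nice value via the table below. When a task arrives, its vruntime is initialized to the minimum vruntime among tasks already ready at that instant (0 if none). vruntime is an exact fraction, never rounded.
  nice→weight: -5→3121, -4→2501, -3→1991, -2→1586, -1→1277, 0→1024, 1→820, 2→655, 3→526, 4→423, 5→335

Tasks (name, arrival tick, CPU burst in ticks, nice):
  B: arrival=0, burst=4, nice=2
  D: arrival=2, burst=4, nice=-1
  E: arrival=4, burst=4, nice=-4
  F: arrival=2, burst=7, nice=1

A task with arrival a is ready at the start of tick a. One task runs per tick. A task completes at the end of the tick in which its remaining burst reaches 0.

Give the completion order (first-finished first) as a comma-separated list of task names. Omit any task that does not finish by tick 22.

t=0: vr[B=0] → run B
t=1: vr[B=1024/655] → run B
t=2: vr[B=2048/655 D=2048/655 F=2048/655] → run B
t=3: vr[B=3072/655 D=2048/655 F=2048/655] → run D
t=4: vr[B=3072/655 D=3286016/836435 E=2048/655 F=2048/655] → run E
t=5: vr[B=3072/655 D=3286016/836435 E=5792768/1638155 F=2048/655] → run F
t=6: vr[B=3072/655 D=3286016/836435 E=5792768/1638155 F=117504/26855] → run E
t=7: vr[B=3072/655 D=3286016/836435 E=6463488/1638155 F=117504/26855] → run D
t=8: vr[B=3072/655 D=3956736/836435 E=6463488/1638155 F=117504/26855] → run E
t=9: vr[B=3072/655 D=3956736/836435 E=7134208/1638155 F=117504/26855] → run E
t=10: vr[B=3072/655 D=3956736/836435 F=117504/26855] → run F
t=11: vr[B=3072/655 D=3956736/836435 F=30208/5371] → run B
t=12: vr[D=3956736/836435 F=30208/5371] → run D
t=13: vr[D=4627456/836435 F=30208/5371] → run D
t=14: vr[F=30208/5371] → run F
t=15: vr[F=184576/26855] → run F
t=16: vr[F=218112/26855] → run F
t=17: vr[F=251648/26855] → run F
t=18: vr[F=285184/26855] → run F
t=19: (idle)
t=20: (idle)
t=21: (idle)
t=22: (idle)

completion order = E, B, D, F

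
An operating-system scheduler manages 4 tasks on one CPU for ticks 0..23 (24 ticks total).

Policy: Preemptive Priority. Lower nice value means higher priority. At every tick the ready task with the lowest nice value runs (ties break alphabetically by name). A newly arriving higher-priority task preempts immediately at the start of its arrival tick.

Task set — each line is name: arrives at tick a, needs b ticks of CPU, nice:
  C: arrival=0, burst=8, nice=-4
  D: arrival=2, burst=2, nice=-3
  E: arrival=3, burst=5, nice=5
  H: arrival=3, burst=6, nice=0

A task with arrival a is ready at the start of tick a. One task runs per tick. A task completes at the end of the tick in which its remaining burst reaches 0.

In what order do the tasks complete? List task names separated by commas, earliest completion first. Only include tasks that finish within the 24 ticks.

completion order = C, D, H, E

t=0: ready={C} → run C
t=1: ready={C} → run C
t=2: ready={C,D} → run C
t=3: ready={C,D,E,H} → run C
t=4: ready={C,D,E,H} → run C
t=5: ready={C,D,E,H} → run C
t=6: ready={C,D,E,H} → run C
t=7: ready={C,D,E,H} → run C
t=8: ready={D,E,H} → run D
t=9: ready={D,E,H} → run D
t=10: ready={E,H} → run H
t=11: ready={E,H} → run H
t=12: ready={E,H} → run H
t=13: ready={E,H} → run H
t=14: ready={E,H} → run H
t=15: ready={E,H} → run H
t=16: ready={E} → run E
t=17: ready={E} → run E
t=18: ready={E} → run E
t=19: ready={E} → run E
t=20: ready={E} → run E
t=21: (idle)
t=22: (idle)
t=23: (idle)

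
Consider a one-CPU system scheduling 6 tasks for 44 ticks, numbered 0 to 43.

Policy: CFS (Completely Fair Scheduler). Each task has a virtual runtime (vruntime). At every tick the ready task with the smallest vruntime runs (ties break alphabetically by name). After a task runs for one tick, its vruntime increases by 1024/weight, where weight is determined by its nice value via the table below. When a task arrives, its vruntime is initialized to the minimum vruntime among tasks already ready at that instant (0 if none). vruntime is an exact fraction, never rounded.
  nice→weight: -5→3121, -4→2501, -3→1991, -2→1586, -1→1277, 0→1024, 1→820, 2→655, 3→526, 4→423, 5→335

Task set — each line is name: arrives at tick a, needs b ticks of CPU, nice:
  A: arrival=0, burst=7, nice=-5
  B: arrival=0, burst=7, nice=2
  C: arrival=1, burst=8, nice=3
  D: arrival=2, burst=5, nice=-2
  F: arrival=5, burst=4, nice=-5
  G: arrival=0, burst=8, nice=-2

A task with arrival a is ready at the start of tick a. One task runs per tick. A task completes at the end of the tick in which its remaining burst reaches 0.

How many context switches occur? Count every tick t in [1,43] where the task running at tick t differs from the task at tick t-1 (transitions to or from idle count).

t=0: vr[A=0 B=0 G=0] → run A
t=1: vr[A=1024/3121 B=0 C=0 G=0] → run B
t=2: vr[A=1024/3121 B=1024/655 C=0 D=0 G=0] → run C
t=3: vr[A=1024/3121 B=1024/655 C=512/263 D=0 G=0] → run D
t=4: vr[A=1024/3121 B=1024/655 C=512/263 D=512/793 G=0] → run G
t=5: vr[A=1024/3121 B=1024/655 C=512/263 D=512/793 F=1024/3121 G=512/793] → run A
t=6: vr[A=2048/3121 B=1024/655 C=512/263 D=512/793 F=1024/3121 G=512/793] → run F
t=7: vr[A=2048/3121 B=1024/655 C=512/263 D=512/793 F=2048/3121 G=512/793] → run D
t=8: vr[A=2048/3121 B=1024/655 C=512/263 D=1024/793 F=2048/3121 G=512/793] → run G
t=9: vr[A=2048/3121 B=1024/655 C=512/263 D=1024/793 F=2048/3121 G=1024/793] → run A
t=10: vr[A=3072/3121 B=1024/655 C=512/263 D=1024/793 F=2048/3121 G=1024/793] → run F
t=11: vr[A=3072/3121 B=1024/655 C=512/263 D=1024/793 F=3072/3121 G=1024/793] → run A
t=12: vr[A=4096/3121 B=1024/655 C=512/263 D=1024/793 F=3072/3121 G=1024/793] → run F
t=13: vr[A=4096/3121 B=1024/655 C=512/263 D=1024/793 F=4096/3121 G=1024/793] → run D
t=14: vr[A=4096/3121 B=1024/655 C=512/263 D=1536/793 F=4096/3121 G=1024/793] → run G
t=15: vr[A=4096/3121 B=1024/655 C=512/263 D=1536/793 F=4096/3121 G=1536/793] → run A
t=16: vr[A=5120/3121 B=1024/655 C=512/263 D=1536/793 F=4096/3121 G=1536/793] → run F
t=17: vr[A=5120/3121 B=1024/655 C=512/263 D=1536/793 G=1536/793] → run B
t=18: vr[A=5120/3121 B=2048/655 C=512/263 D=1536/793 G=1536/793] → run A
t=19: vr[A=6144/3121 B=2048/655 C=512/263 D=1536/793 G=1536/793] → run D
t=20: vr[A=6144/3121 B=2048/655 C=512/263 D=2048/793 G=1536/793] → run G
t=21: vr[A=6144/3121 B=2048/655 C=512/263 D=2048/793 G=2048/793] → run C
t=22: vr[A=6144/3121 B=2048/655 C=1024/263 D=2048/793 G=2048/793] → run A
t=23: vr[B=2048/655 C=1024/263 D=2048/793 G=2048/793] → run D
t=24: vr[B=2048/655 C=1024/263 G=2048/793] → run G
t=25: vr[B=2048/655 C=1024/263 G=2560/793] → run B
t=26: vr[B=3072/655 C=1024/263 G=2560/793] → run G
t=27: vr[B=3072/655 C=1024/263 G=3072/793] → run G
t=28: vr[B=3072/655 C=1024/263 G=3584/793] → run C
t=29: vr[B=3072/655 C=1536/263 G=3584/793] → run G
t=30: vr[B=3072/655 C=1536/263] → run B
t=31: vr[B=4096/655 C=1536/263] → run C
t=32: vr[B=4096/655 C=2048/263] → run B
t=33: vr[B=1024/131 C=2048/263] → run C
t=34: vr[B=1024/131 C=2560/263] → run B
t=35: vr[B=6144/655 C=2560/263] → run B
t=36: vr[C=2560/263] → run C
t=37: vr[C=3072/263] → run C
t=38: vr[C=3584/263] → run C
t=39: (idle)
t=40: (idle)
t=41: (idle)
t=42: (idle)
t=43: (idle)

context switches = 35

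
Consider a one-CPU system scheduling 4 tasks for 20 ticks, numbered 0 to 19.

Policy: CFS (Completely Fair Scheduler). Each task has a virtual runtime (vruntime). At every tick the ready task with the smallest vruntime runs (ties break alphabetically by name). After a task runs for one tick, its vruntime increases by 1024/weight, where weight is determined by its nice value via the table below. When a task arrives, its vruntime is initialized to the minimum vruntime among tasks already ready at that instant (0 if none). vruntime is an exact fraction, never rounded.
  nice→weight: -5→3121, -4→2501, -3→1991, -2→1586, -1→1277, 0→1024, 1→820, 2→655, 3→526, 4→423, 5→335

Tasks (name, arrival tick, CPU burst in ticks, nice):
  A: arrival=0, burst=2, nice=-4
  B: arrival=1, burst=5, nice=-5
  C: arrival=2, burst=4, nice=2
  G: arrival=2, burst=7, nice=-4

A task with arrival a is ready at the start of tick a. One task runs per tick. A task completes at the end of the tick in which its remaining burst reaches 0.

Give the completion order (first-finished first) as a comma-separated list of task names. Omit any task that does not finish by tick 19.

completion order = A, B, G, C

t=0: vr[A=0] → run A
t=1: vr[A=1024/2501 B=1024/2501] → run A
t=2: vr[B=1024/2501 C=1024/2501 G=1024/2501] → run B
t=3: vr[B=5756928/7805621 C=1024/2501 G=1024/2501] → run C
t=4: vr[B=5756928/7805621 C=3231744/1638155 G=1024/2501] → run G
t=5: vr[B=5756928/7805621 C=3231744/1638155 G=2048/2501] → run B
t=6: vr[B=8317952/7805621 C=3231744/1638155 G=2048/2501] → run G
t=7: vr[B=8317952/7805621 C=3231744/1638155 G=3072/2501] → run B
t=8: vr[B=10878976/7805621 C=3231744/1638155 G=3072/2501] → run G
t=9: vr[B=10878976/7805621 C=3231744/1638155 G=4096/2501] → run B
t=10: vr[B=13440000/7805621 C=3231744/1638155 G=4096/2501] → run G
t=11: vr[B=13440000/7805621 C=3231744/1638155 G=5120/2501] → run B
t=12: vr[C=3231744/1638155 G=5120/2501] → run C
t=13: vr[C=5792768/1638155 G=5120/2501] → run G
t=14: vr[C=5792768/1638155 G=6144/2501] → run G
t=15: vr[C=5792768/1638155 G=7168/2501] → run G
t=16: vr[C=5792768/1638155] → run C
t=17: vr[C=8353792/1638155] → run C
t=18: (idle)
t=19: (idle)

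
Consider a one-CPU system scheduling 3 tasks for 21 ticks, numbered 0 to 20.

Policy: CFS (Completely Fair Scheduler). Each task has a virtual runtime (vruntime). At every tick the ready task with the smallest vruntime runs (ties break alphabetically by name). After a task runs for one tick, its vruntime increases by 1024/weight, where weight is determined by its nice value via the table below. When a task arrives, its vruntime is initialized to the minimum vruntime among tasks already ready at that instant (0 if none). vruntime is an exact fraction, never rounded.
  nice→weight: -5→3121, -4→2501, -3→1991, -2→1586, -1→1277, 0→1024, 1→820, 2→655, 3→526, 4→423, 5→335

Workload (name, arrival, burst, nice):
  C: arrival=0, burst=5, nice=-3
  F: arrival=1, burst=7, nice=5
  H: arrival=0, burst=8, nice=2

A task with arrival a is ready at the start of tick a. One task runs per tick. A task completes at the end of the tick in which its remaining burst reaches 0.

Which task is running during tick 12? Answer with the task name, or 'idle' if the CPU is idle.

running at tick 12 = H

t=0: vr[C=0 H=0] → run C
t=1: vr[C=1024/1991 F=0 H=0] → run F
t=2: vr[C=1024/1991 F=1024/335 H=0] → run H
t=3: vr[C=1024/1991 F=1024/335 H=1024/655] → run C
t=4: vr[C=2048/1991 F=1024/335 H=1024/655] → run C
t=5: vr[C=3072/1991 F=1024/335 H=1024/655] → run C
t=6: vr[C=4096/1991 F=1024/335 H=1024/655] → run H
t=7: vr[C=4096/1991 F=1024/335 H=2048/655] → run C
t=8: vr[F=1024/335 H=2048/655] → run F
t=9: vr[F=2048/335 H=2048/655] → run H
t=10: vr[F=2048/335 H=3072/655] → run H
t=11: vr[F=2048/335 H=4096/655] → run F
t=12: vr[F=3072/335 H=4096/655] → run H
t=13: vr[F=3072/335 H=1024/131] → run H
t=14: vr[F=3072/335 H=6144/655] → run F
t=15: vr[F=4096/335 H=6144/655] → run H
t=16: vr[F=4096/335 H=7168/655] → run H
t=17: vr[F=4096/335] → run F
t=18: vr[F=1024/67] → run F
t=19: vr[F=6144/335] → run F
t=20: (idle)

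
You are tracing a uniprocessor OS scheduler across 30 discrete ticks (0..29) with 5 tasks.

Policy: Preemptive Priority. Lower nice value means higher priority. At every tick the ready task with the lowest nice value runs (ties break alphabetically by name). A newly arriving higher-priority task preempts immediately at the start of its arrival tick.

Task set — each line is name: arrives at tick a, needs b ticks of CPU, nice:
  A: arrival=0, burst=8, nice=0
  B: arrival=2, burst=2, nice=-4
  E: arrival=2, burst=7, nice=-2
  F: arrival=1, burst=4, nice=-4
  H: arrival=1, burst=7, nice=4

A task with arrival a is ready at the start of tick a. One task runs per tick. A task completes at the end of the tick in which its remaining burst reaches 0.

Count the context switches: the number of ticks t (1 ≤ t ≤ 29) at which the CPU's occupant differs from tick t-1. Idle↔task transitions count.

context switches = 7

t=0: ready={A} → run A
t=1: ready={A,F,H} → run F
t=2: ready={A,B,E,F,H} → run B
t=3: ready={A,B,E,F,H} → run B
t=4: ready={A,E,F,H} → run F
t=5: ready={A,E,F,H} → run F
t=6: ready={A,E,F,H} → run F
t=7: ready={A,E,H} → run E
t=8: ready={A,E,H} → run E
t=9: ready={A,E,H} → run E
t=10: ready={A,E,H} → run E
t=11: ready={A,E,H} → run E
t=12: ready={A,E,H} → run E
t=13: ready={A,E,H} → run E
t=14: ready={A,H} → run A
t=15: ready={A,H} → run A
t=16: ready={A,H} → run A
t=17: ready={A,H} → run A
t=18: ready={A,H} → run A
t=19: ready={A,H} → run A
t=20: ready={A,H} → run A
t=21: ready={H} → run H
t=22: ready={H} → run H
t=23: ready={H} → run H
t=24: ready={H} → run H
t=25: ready={H} → run H
t=26: ready={H} → run H
t=27: ready={H} → run H
t=28: (idle)
t=29: (idle)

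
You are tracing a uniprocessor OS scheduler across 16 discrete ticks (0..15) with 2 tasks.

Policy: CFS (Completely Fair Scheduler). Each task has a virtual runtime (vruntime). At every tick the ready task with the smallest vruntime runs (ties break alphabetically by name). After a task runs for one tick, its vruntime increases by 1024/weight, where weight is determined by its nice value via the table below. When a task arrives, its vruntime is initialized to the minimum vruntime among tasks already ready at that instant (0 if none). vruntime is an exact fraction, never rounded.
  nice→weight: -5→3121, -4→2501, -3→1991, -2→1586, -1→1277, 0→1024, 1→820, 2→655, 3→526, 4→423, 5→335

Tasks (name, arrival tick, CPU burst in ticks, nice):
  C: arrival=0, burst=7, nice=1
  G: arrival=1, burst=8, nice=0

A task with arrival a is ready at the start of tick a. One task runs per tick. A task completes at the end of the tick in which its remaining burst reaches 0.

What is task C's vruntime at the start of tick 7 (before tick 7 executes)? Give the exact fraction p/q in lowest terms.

vruntime(C, start of tick 7) = 1024/205

t=0: vr[C=0] → run C
t=1: vr[C=256/205 G=256/205] → run C
t=2: vr[C=512/205 G=256/205] → run G
t=3: vr[C=512/205 G=461/205] → run G
t=4: vr[C=512/205 G=666/205] → run C
t=5: vr[C=768/205 G=666/205] → run G
t=6: vr[C=768/205 G=871/205] → run C
t=7: vr[C=1024/205 G=871/205] → run G
t=8: vr[C=1024/205 G=1076/205] → run C
t=9: vr[C=256/41 G=1076/205] → run G
t=10: vr[C=256/41 G=1281/205] → run C
t=11: vr[C=1536/205 G=1281/205] → run G
t=12: vr[C=1536/205 G=1486/205] → run G
t=13: vr[C=1536/205 G=1691/205] → run C
t=14: vr[G=1691/205] → run G
t=15: (idle)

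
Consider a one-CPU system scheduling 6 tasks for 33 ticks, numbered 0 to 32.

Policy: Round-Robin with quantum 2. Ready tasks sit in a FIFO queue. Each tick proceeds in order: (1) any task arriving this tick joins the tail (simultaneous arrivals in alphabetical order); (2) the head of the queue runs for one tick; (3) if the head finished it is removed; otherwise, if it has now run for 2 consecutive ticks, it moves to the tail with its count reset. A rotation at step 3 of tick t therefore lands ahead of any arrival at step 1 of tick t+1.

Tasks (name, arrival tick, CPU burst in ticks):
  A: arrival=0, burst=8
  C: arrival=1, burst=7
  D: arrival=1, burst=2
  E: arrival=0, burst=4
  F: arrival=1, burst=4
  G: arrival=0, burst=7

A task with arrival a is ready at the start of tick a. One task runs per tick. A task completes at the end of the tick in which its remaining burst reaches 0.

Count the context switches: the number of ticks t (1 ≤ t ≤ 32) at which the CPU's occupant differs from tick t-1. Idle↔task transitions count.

context switches = 17

t=0: queue=[A,E,G] q_used=0 → run A
t=1: queue=[A,E,G,C,D,F] q_used=1 → run A
t=2: queue=[E,G,C,D,F,A] q_used=0 → run E
t=3: queue=[E,G,C,D,F,A] q_used=1 → run E
t=4: queue=[G,C,D,F,A,E] q_used=0 → run G
t=5: queue=[G,C,D,F,A,E] q_used=1 → run G
t=6: queue=[C,D,F,A,E,G] q_used=0 → run C
t=7: queue=[C,D,F,A,E,G] q_used=1 → run C
t=8: queue=[D,F,A,E,G,C] q_used=0 → run D
t=9: queue=[D,F,A,E,G,C] q_used=1 → run D
t=10: queue=[F,A,E,G,C] q_used=0 → run F
t=11: queue=[F,A,E,G,C] q_used=1 → run F
t=12: queue=[A,E,G,C,F] q_used=0 → run A
t=13: queue=[A,E,G,C,F] q_used=1 → run A
t=14: queue=[E,G,C,F,A] q_used=0 → run E
t=15: queue=[E,G,C,F,A] q_used=1 → run E
t=16: queue=[G,C,F,A] q_used=0 → run G
t=17: queue=[G,C,F,A] q_used=1 → run G
t=18: queue=[C,F,A,G] q_used=0 → run C
t=19: queue=[C,F,A,G] q_used=1 → run C
t=20: queue=[F,A,G,C] q_used=0 → run F
t=21: queue=[F,A,G,C] q_used=1 → run F
t=22: queue=[A,G,C] q_used=0 → run A
t=23: queue=[A,G,C] q_used=1 → run A
t=24: queue=[G,C,A] q_used=0 → run G
t=25: queue=[G,C,A] q_used=1 → run G
t=26: queue=[C,A,G] q_used=0 → run C
t=27: queue=[C,A,G] q_used=1 → run C
t=28: queue=[A,G,C] q_used=0 → run A
t=29: queue=[A,G,C] q_used=1 → run A
t=30: queue=[G,C] q_used=0 → run G
t=31: queue=[C] q_used=0 → run C
t=32: (idle)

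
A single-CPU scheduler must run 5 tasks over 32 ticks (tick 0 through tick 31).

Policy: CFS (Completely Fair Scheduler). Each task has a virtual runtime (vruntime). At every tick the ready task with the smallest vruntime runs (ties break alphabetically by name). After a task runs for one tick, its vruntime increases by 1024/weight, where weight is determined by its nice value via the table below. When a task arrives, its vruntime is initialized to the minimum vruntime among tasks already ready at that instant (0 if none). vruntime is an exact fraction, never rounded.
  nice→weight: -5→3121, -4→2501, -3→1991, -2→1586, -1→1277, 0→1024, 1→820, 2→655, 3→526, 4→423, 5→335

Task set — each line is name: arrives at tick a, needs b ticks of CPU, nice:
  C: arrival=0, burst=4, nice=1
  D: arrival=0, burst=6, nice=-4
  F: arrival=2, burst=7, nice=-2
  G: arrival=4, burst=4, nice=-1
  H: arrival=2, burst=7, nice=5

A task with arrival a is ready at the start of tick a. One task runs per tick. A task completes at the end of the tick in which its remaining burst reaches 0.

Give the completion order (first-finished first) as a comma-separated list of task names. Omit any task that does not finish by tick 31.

completion order = D, G, C, F, H

t=0: vr[C=0 D=0] → run C
t=1: vr[C=256/205 D=0] → run D
t=2: vr[C=256/205 D=1024/2501 F=1024/2501 H=1024/2501] → run D
t=3: vr[C=256/205 D=2048/2501 F=1024/2501 H=1024/2501] → run F
t=4: vr[C=256/205 D=2048/2501 F=34304/32513 G=1024/2501 H=1024/2501] → run G
t=5: vr[C=256/205 D=2048/2501 F=34304/32513 G=3868672/3193777 H=1024/2501] → run H
t=6: vr[C=256/205 D=2048/2501 F=34304/32513 G=3868672/3193777 H=2904064/837835] → run D
t=7: vr[C=256/205 D=3072/2501 F=34304/32513 G=3868672/3193777 H=2904064/837835] → run F
t=8: vr[C=256/205 D=3072/2501 F=55296/32513 G=3868672/3193777 H=2904064/837835] → run G
t=9: vr[C=256/205 D=3072/2501 F=55296/32513 G=6429696/3193777 H=2904064/837835] → run D
t=10: vr[C=256/205 D=4096/2501 F=55296/32513 G=6429696/3193777 H=2904064/837835] → run C
t=11: vr[C=512/205 D=4096/2501 F=55296/32513 G=6429696/3193777 H=2904064/837835] → run D
t=12: vr[C=512/205 D=5120/2501 F=55296/32513 G=6429696/3193777 H=2904064/837835] → run F
t=13: vr[C=512/205 D=5120/2501 F=76288/32513 G=6429696/3193777 H=2904064/837835] → run G
t=14: vr[C=512/205 D=5120/2501 F=76288/32513 G=8990720/3193777 H=2904064/837835] → run D
t=15: vr[C=512/205 F=76288/32513 G=8990720/3193777 H=2904064/837835] → run F
t=16: vr[C=512/205 F=97280/32513 G=8990720/3193777 H=2904064/837835] → run C
t=17: vr[C=768/205 F=97280/32513 G=8990720/3193777 H=2904064/837835] → run G
t=18: vr[C=768/205 F=97280/32513 H=2904064/837835] → run F
t=19: vr[C=768/205 F=118272/32513 H=2904064/837835] → run H
t=20: vr[C=768/205 F=118272/32513 H=5465088/837835] → run F
t=21: vr[C=768/205 F=139264/32513 H=5465088/837835] → run C
t=22: vr[F=139264/32513 H=5465088/837835] → run F
t=23: vr[H=5465088/837835] → run H
t=24: vr[H=8026112/837835] → run H
t=25: vr[H=10587136/837835] → run H
t=26: vr[H=2629632/167567] → run H
t=27: vr[H=15709184/837835] → run H
t=28: (idle)
t=29: (idle)
t=30: (idle)
t=31: (idle)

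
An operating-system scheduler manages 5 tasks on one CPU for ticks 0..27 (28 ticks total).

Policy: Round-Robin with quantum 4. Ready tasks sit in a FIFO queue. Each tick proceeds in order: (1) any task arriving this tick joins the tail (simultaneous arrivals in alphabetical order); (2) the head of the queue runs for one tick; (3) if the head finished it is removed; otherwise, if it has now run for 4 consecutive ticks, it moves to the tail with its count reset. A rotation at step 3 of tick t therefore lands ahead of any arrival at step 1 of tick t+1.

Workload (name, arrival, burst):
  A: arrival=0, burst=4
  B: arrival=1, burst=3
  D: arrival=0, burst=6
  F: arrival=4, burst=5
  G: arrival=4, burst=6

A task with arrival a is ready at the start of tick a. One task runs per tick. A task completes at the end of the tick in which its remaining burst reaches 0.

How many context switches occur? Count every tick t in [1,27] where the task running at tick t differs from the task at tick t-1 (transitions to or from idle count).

context switches = 8

t=0: queue=[A,D] q_used=0 → run A
t=1: queue=[A,D,B] q_used=1 → run A
t=2: queue=[A,D,B] q_used=2 → run A
t=3: queue=[A,D,B] q_used=3 → run A
t=4: queue=[D,B,F,G] q_used=0 → run D
t=5: queue=[D,B,F,G] q_used=1 → run D
t=6: queue=[D,B,F,G] q_used=2 → run D
t=7: queue=[D,B,F,G] q_used=3 → run D
t=8: queue=[B,F,G,D] q_used=0 → run B
t=9: queue=[B,F,G,D] q_used=1 → run B
t=10: queue=[B,F,G,D] q_used=2 → run B
t=11: queue=[F,G,D] q_used=0 → run F
t=12: queue=[F,G,D] q_used=1 → run F
t=13: queue=[F,G,D] q_used=2 → run F
t=14: queue=[F,G,D] q_used=3 → run F
t=15: queue=[G,D,F] q_used=0 → run G
t=16: queue=[G,D,F] q_used=1 → run G
t=17: queue=[G,D,F] q_used=2 → run G
t=18: queue=[G,D,F] q_used=3 → run G
t=19: queue=[D,F,G] q_used=0 → run D
t=20: queue=[D,F,G] q_used=1 → run D
t=21: queue=[F,G] q_used=0 → run F
t=22: queue=[G] q_used=0 → run G
t=23: queue=[G] q_used=1 → run G
t=24: (idle)
t=25: (idle)
t=26: (idle)
t=27: (idle)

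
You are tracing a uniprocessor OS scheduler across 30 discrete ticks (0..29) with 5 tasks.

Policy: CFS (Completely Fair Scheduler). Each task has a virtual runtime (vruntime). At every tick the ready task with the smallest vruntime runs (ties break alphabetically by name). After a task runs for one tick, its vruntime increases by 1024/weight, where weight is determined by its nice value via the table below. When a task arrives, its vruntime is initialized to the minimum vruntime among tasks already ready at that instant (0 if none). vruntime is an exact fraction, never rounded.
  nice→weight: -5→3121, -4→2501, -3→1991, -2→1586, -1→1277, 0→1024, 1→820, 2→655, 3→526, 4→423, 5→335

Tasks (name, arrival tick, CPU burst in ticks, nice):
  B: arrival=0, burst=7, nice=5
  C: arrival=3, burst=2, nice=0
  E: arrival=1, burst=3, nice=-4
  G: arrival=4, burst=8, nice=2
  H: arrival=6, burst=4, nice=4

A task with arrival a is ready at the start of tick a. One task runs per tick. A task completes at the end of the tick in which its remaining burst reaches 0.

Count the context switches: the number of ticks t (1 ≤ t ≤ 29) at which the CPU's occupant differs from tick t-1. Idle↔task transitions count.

context switches = 20

t=0: vr[B=0] → run B
t=1: vr[B=1024/335 E=1024/335] → run B
t=2: vr[B=2048/335 E=1024/335] → run E
t=3: vr[B=2048/335 C=2904064/837835 E=2904064/837835] → run C
t=4: vr[B=2048/335 C=3741899/837835 E=2904064/837835 G=2904064/837835] → run E
t=5: vr[B=2048/335 C=3741899/837835 E=3247104/837835 G=2904064/837835] → run G
t=6: vr[B=2048/335 C=3741899/837835 E=3247104/837835 G=552020992/109756385 H=3247104/837835] → run E
t=7: vr[B=2048/335 C=3741899/837835 G=552020992/109756385 H=3247104/837835] → run H
t=8: vr[B=2048/335 C=3741899/837835 G=552020992/109756385 H=2231468032/354404205] → run C
t=9: vr[B=2048/335 G=552020992/109756385 H=2231468032/354404205] → run G
t=10: vr[B=2048/335 G=144721920/21951277 H=2231468032/354404205] → run B
t=11: vr[B=3072/335 G=144721920/21951277 H=2231468032/354404205] → run H
t=12: vr[B=3072/335 G=144721920/21951277 H=3089411072/354404205] → run G
t=13: vr[B=3072/335 G=895198208/109756385 H=3089411072/354404205] → run G
t=14: vr[B=3072/335 G=1066786816/109756385 H=3089411072/354404205] → run H
t=15: vr[B=3072/335 G=1066786816/109756385 H=1315784704/118134735] → run B
t=16: vr[B=4096/335 G=1066786816/109756385 H=1315784704/118134735] → run G
t=17: vr[B=4096/335 G=1238375424/109756385 H=1315784704/118134735] → run H
t=18: vr[B=4096/335 G=1238375424/109756385] → run G
t=19: vr[B=4096/335 G=1409964032/109756385] → run B
t=20: vr[B=1024/67 G=1409964032/109756385] → run G
t=21: vr[B=1024/67 G=316310528/21951277] → run G
t=22: vr[B=1024/67] → run B
t=23: vr[B=6144/335] → run B
t=24: (idle)
t=25: (idle)
t=26: (idle)
t=27: (idle)
t=28: (idle)
t=29: (idle)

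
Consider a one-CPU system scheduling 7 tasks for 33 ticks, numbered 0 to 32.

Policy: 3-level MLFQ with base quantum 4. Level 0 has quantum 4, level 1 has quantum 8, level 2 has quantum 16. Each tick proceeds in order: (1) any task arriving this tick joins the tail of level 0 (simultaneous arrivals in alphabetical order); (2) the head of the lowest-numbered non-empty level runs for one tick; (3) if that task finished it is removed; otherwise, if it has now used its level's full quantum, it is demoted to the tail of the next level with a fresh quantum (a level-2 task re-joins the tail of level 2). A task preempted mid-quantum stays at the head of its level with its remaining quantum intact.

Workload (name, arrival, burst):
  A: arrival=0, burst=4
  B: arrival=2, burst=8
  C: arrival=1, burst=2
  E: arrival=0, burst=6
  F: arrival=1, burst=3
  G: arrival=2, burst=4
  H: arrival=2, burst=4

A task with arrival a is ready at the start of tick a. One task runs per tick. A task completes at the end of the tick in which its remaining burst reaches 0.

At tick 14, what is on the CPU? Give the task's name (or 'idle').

running at tick 14 = B

t=0: L0/L1/L2 = AE/-/- → run A
t=1: L0/L1/L2 = AECF/-/- → run A
t=2: L0/L1/L2 = AECFBGH/-/- → run A
t=3: L0/L1/L2 = AECFBGH/-/- → run A
t=4: L0/L1/L2 = ECFBGH/-/- → run E
t=5: L0/L1/L2 = ECFBGH/-/- → run E
t=6: L0/L1/L2 = ECFBGH/-/- → run E
t=7: L0/L1/L2 = ECFBGH/-/- → run E
t=8: L0/L1/L2 = CFBGH/E/- → run C
t=9: L0/L1/L2 = CFBGH/E/- → run C
t=10: L0/L1/L2 = FBGH/E/- → run F
t=11: L0/L1/L2 = FBGH/E/- → run F
t=12: L0/L1/L2 = FBGH/E/- → run F
t=13: L0/L1/L2 = BGH/E/- → run B
t=14: L0/L1/L2 = BGH/E/- → run B
t=15: L0/L1/L2 = BGH/E/- → run B
t=16: L0/L1/L2 = BGH/E/- → run B
t=17: L0/L1/L2 = GH/EB/- → run G
t=18: L0/L1/L2 = GH/EB/- → run G
t=19: L0/L1/L2 = GH/EB/- → run G
t=20: L0/L1/L2 = GH/EB/- → run G
t=21: L0/L1/L2 = H/EB/- → run H
t=22: L0/L1/L2 = H/EB/- → run H
t=23: L0/L1/L2 = H/EB/- → run H
t=24: L0/L1/L2 = H/EB/- → run H
t=25: L0/L1/L2 = -/EB/- → run E
t=26: L0/L1/L2 = -/EB/- → run E
t=27: L0/L1/L2 = -/B/- → run B
t=28: L0/L1/L2 = -/B/- → run B
t=29: L0/L1/L2 = -/B/- → run B
t=30: L0/L1/L2 = -/B/- → run B
t=31: (idle)
t=32: (idle)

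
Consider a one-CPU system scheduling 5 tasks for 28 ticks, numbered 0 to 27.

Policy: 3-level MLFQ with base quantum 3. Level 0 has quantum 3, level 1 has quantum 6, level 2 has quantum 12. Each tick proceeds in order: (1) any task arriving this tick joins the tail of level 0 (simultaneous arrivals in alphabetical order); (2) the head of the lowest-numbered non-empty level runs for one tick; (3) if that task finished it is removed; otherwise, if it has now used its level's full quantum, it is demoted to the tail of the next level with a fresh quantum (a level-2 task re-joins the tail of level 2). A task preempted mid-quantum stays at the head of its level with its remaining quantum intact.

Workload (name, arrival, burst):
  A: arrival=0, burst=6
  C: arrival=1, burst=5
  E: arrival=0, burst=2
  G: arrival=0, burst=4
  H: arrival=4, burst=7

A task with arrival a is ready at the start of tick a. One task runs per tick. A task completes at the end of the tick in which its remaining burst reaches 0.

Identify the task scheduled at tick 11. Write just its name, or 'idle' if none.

t=0: L0/L1/L2 = AEG/-/- → run A
t=1: L0/L1/L2 = AEGC/-/- → run A
t=2: L0/L1/L2 = AEGC/-/- → run A
t=3: L0/L1/L2 = EGC/A/- → run E
t=4: L0/L1/L2 = EGCH/A/- → run E
t=5: L0/L1/L2 = GCH/A/- → run G
t=6: L0/L1/L2 = GCH/A/- → run G
t=7: L0/L1/L2 = GCH/A/- → run G
t=8: L0/L1/L2 = CH/AG/- → run C
t=9: L0/L1/L2 = CH/AG/- → run C
t=10: L0/L1/L2 = CH/AG/- → run C
t=11: L0/L1/L2 = H/AGC/- → run H
t=12: L0/L1/L2 = H/AGC/- → run H
t=13: L0/L1/L2 = H/AGC/- → run H
t=14: L0/L1/L2 = -/AGCH/- → run A
t=15: L0/L1/L2 = -/AGCH/- → run A
t=16: L0/L1/L2 = -/AGCH/- → run A
t=17: L0/L1/L2 = -/GCH/- → run G
t=18: L0/L1/L2 = -/CH/- → run C
t=19: L0/L1/L2 = -/CH/- → run C
t=20: L0/L1/L2 = -/H/- → run H
t=21: L0/L1/L2 = -/H/- → run H
t=22: L0/L1/L2 = -/H/- → run H
t=23: L0/L1/L2 = -/H/- → run H
t=24: (idle)
t=25: (idle)
t=26: (idle)
t=27: (idle)

running at tick 11 = H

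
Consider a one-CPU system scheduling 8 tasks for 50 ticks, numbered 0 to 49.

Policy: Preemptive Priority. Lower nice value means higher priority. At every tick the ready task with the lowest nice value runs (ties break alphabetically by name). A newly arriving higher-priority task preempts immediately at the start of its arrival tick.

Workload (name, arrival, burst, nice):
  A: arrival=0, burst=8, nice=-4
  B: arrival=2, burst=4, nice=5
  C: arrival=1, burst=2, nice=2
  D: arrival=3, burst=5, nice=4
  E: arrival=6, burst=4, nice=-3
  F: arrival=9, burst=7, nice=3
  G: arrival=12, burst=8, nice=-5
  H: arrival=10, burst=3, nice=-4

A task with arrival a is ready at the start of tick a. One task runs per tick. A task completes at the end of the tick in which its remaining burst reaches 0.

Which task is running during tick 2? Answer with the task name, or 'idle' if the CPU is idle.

t=0: ready={A} → run A
t=1: ready={A,C} → run A
t=2: ready={A,B,C} → run A
t=3: ready={A,B,C,D} → run A
t=4: ready={A,B,C,D} → run A
t=5: ready={A,B,C,D} → run A
t=6: ready={A,B,C,D,E} → run A
t=7: ready={A,B,C,D,E} → run A
t=8: ready={B,C,D,E} → run E
t=9: ready={B,C,D,E,F} → run E
t=10: ready={B,C,D,E,F,H} → run H
t=11: ready={B,C,D,E,F,H} → run H
t=12: ready={B,C,D,E,F,G,H} → run G
t=13: ready={B,C,D,E,F,G,H} → run G
t=14: ready={B,C,D,E,F,G,H} → run G
t=15: ready={B,C,D,E,F,G,H} → run G
t=16: ready={B,C,D,E,F,G,H} → run G
t=17: ready={B,C,D,E,F,G,H} → run G
t=18: ready={B,C,D,E,F,G,H} → run G
t=19: ready={B,C,D,E,F,G,H} → run G
t=20: ready={B,C,D,E,F,H} → run H
t=21: ready={B,C,D,E,F} → run E
t=22: ready={B,C,D,E,F} → run E
t=23: ready={B,C,D,F} → run C
t=24: ready={B,C,D,F} → run C
t=25: ready={B,D,F} → run F
t=26: ready={B,D,F} → run F
t=27: ready={B,D,F} → run F
t=28: ready={B,D,F} → run F
t=29: ready={B,D,F} → run F
t=30: ready={B,D,F} → run F
t=31: ready={B,D,F} → run F
t=32: ready={B,D} → run D
t=33: ready={B,D} → run D
t=34: ready={B,D} → run D
t=35: ready={B,D} → run D
t=36: ready={B,D} → run D
t=37: ready={B} → run B
t=38: ready={B} → run B
t=39: ready={B} → run B
t=40: ready={B} → run B
t=41: (idle)
t=42: (idle)
t=43: (idle)
t=44: (idle)
t=45: (idle)
t=46: (idle)
t=47: (idle)
t=48: (idle)
t=49: (idle)

running at tick 2 = A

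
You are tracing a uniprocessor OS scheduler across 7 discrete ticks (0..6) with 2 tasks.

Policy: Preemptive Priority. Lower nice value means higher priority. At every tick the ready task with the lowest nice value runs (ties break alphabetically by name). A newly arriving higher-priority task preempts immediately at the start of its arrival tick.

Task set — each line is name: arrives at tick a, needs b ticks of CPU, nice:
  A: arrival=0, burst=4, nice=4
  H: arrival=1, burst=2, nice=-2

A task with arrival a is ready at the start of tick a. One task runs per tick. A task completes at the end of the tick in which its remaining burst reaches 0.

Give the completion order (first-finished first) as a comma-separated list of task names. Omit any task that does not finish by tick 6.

completion order = H, A

t=0: ready={A} → run A
t=1: ready={A,H} → run H
t=2: ready={A,H} → run H
t=3: ready={A} → run A
t=4: ready={A} → run A
t=5: ready={A} → run A
t=6: (idle)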